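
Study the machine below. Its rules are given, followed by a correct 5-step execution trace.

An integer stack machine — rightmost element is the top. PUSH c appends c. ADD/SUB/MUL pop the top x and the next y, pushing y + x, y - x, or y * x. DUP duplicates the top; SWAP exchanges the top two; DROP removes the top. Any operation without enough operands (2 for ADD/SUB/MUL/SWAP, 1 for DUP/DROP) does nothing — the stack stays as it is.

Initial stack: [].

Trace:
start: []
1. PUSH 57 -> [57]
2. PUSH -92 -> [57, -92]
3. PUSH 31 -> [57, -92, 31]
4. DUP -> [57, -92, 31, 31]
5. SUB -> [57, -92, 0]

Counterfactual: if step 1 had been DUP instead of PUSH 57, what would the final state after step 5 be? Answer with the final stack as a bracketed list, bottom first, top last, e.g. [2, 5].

(re-executing from step 1 with the substitution; state before step 1: [])
1. DUP -> []
2. PUSH -92 -> [-92]
3. PUSH 31 -> [-92, 31]
4. DUP -> [-92, 31, 31]
5. SUB -> [-92, 0]

[-92, 0]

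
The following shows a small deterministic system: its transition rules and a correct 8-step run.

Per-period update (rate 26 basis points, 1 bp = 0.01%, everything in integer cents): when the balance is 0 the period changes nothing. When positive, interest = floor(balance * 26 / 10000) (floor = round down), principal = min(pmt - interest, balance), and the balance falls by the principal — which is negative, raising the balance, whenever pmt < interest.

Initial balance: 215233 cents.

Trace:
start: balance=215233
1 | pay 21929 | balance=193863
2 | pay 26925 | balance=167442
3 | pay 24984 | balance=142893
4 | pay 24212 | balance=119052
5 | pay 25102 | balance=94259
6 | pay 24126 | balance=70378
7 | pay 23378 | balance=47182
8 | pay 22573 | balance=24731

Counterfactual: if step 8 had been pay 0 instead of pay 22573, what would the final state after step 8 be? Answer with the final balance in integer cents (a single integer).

(re-executing from step 8 with the substitution; state before step 8: balance=47182)
8 | pay 0 | balance=47304

47304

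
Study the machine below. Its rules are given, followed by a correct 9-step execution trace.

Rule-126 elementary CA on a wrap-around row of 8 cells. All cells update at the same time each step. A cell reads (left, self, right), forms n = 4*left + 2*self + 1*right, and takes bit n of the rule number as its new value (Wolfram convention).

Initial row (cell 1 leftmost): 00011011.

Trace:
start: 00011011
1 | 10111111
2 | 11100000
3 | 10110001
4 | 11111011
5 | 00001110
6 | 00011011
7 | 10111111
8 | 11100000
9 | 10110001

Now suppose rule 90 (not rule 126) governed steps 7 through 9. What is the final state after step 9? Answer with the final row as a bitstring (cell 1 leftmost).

(re-executing steps 7..9 under rule 90; state before step 7: 00011011)
7 | 10111011
8 | 10101010
9 | 00000000

00000000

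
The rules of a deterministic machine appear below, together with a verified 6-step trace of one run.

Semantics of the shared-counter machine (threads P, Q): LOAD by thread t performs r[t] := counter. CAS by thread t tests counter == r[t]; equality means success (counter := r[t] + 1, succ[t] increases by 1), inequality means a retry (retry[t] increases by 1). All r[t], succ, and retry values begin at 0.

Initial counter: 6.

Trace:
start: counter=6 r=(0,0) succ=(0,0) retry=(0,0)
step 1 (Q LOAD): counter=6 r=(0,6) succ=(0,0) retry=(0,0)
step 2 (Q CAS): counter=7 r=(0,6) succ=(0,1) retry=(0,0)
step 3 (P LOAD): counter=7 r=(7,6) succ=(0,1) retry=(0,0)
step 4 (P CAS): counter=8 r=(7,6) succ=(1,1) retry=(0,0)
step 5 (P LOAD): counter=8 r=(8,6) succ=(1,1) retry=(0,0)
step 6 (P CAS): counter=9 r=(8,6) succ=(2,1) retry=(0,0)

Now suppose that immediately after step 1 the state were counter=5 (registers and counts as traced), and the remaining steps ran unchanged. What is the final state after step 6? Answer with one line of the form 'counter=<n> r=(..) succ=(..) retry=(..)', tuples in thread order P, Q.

state after step 1 := counter=5 r=(0,6) succ=(0,0) retry=(0,0)
step 2 (Q CAS): counter=5 r=(0,6) succ=(0,0) retry=(0,1)
step 3 (P LOAD): counter=5 r=(5,6) succ=(0,0) retry=(0,1)
step 4 (P CAS): counter=6 r=(5,6) succ=(1,0) retry=(0,1)
step 5 (P LOAD): counter=6 r=(6,6) succ=(1,0) retry=(0,1)
step 6 (P CAS): counter=7 r=(6,6) succ=(2,0) retry=(0,1)

counter=7 r=(6,6) succ=(2,0) retry=(0,1)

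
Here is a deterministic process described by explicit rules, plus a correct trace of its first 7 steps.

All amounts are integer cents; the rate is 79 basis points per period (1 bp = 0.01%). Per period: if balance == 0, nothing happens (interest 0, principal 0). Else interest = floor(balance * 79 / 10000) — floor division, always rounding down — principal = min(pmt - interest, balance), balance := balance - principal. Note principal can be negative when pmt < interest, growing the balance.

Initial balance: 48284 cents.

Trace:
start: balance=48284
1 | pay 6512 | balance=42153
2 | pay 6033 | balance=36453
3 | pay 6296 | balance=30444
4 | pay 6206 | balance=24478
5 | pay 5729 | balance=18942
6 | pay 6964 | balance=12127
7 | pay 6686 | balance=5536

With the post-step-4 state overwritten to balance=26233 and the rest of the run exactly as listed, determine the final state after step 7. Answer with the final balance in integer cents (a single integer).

state after step 4 := balance=26233
5 | pay 5729 | balance=20711
6 | pay 6964 | balance=13910
7 | pay 6686 | balance=7333

7333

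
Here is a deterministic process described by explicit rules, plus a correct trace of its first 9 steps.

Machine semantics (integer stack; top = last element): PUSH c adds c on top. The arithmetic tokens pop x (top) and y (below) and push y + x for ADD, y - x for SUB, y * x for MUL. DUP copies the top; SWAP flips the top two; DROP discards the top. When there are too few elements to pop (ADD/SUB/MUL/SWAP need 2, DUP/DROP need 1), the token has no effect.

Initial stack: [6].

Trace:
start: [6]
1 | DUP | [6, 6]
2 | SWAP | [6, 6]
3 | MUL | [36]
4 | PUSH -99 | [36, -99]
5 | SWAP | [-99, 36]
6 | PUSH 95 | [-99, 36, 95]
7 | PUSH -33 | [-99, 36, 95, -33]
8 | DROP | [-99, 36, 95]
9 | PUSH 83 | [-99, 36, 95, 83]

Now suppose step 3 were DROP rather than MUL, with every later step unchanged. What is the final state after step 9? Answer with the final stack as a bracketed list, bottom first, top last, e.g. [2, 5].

[-99, 6, 95, 83]

(re-executing from step 3 with the substitution; state before step 3: [6, 6])
3 | DROP | [6]
4 | PUSH -99 | [6, -99]
5 | SWAP | [-99, 6]
6 | PUSH 95 | [-99, 6, 95]
7 | PUSH -33 | [-99, 6, 95, -33]
8 | DROP | [-99, 6, 95]
9 | PUSH 83 | [-99, 6, 95, 83]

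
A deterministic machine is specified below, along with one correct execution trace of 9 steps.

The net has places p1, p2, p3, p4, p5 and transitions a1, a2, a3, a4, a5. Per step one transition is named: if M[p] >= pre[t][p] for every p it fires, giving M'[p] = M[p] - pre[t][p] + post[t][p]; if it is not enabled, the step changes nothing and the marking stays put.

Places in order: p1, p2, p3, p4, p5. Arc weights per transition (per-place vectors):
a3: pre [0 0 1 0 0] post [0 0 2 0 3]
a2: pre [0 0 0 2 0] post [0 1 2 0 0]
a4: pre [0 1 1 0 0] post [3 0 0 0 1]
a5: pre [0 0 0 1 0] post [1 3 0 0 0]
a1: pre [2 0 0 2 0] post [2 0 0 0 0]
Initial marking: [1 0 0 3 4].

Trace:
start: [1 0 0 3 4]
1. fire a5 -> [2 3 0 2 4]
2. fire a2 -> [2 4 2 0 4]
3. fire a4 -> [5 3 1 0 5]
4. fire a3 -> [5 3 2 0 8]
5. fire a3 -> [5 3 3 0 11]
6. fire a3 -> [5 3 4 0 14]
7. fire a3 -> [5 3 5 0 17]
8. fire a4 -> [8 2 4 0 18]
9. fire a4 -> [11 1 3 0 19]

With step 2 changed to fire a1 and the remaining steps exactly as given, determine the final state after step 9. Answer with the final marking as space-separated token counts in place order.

2 3 0 0 4

(re-executing from step 2 with the substitution; state before step 2: [2 3 0 2 4])
2. fire a1 -> [2 3 0 0 4]
3. fire a4 -> [2 3 0 0 4]
4. fire a3 -> [2 3 0 0 4]
5. fire a3 -> [2 3 0 0 4]
6. fire a3 -> [2 3 0 0 4]
7. fire a3 -> [2 3 0 0 4]
8. fire a4 -> [2 3 0 0 4]
9. fire a4 -> [2 3 0 0 4]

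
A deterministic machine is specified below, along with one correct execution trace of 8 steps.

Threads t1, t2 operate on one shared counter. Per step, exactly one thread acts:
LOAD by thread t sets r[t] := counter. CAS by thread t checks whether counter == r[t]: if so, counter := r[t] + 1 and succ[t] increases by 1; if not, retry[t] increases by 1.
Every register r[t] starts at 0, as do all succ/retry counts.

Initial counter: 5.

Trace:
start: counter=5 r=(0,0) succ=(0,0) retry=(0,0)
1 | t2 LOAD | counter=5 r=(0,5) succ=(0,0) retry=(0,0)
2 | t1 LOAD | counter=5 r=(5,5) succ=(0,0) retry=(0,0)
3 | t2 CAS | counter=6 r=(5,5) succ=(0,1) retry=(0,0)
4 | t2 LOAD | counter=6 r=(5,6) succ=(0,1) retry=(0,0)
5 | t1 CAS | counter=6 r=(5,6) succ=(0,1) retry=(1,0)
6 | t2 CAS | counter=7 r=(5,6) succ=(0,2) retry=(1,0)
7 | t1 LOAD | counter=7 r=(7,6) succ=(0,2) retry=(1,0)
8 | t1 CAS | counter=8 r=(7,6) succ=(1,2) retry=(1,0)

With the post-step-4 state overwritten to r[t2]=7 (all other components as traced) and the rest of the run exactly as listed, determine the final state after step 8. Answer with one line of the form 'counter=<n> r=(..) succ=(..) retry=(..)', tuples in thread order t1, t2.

counter=7 r=(6,7) succ=(1,1) retry=(1,1)

state after step 4 := counter=6 r=(5,7) succ=(0,1) retry=(0,0)
5 | t1 CAS | counter=6 r=(5,7) succ=(0,1) retry=(1,0)
6 | t2 CAS | counter=6 r=(5,7) succ=(0,1) retry=(1,1)
7 | t1 LOAD | counter=6 r=(6,7) succ=(0,1) retry=(1,1)
8 | t1 CAS | counter=7 r=(6,7) succ=(1,1) retry=(1,1)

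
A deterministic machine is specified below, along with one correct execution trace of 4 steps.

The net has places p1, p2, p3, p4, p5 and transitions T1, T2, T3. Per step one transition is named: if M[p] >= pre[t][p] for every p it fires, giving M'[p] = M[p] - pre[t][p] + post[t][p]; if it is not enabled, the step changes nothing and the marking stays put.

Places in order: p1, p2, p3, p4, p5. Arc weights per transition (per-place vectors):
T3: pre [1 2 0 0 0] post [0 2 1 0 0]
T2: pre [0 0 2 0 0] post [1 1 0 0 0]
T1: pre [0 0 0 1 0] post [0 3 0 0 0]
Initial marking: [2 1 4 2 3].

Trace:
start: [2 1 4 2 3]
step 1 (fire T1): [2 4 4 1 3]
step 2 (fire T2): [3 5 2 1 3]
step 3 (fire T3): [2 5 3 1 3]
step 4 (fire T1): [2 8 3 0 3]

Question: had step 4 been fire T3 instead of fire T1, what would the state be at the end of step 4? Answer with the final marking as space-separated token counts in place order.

(re-executing from step 4 with the substitution; state before step 4: [2 5 3 1 3])
step 4 (fire T3): [1 5 4 1 3]

1 5 4 1 3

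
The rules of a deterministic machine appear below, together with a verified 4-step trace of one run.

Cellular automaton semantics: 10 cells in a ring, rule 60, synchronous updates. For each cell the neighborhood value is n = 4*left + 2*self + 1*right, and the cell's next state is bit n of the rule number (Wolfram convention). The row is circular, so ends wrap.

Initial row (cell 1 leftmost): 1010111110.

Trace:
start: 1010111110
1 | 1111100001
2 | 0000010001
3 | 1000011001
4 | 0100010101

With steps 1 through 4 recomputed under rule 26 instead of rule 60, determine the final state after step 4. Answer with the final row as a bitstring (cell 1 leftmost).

(re-executing steps 1..4 under rule 26; state before step 1: 1010111110)
1 | 0000100000
2 | 0001010000
3 | 0010001000
4 | 0101010100

0101010100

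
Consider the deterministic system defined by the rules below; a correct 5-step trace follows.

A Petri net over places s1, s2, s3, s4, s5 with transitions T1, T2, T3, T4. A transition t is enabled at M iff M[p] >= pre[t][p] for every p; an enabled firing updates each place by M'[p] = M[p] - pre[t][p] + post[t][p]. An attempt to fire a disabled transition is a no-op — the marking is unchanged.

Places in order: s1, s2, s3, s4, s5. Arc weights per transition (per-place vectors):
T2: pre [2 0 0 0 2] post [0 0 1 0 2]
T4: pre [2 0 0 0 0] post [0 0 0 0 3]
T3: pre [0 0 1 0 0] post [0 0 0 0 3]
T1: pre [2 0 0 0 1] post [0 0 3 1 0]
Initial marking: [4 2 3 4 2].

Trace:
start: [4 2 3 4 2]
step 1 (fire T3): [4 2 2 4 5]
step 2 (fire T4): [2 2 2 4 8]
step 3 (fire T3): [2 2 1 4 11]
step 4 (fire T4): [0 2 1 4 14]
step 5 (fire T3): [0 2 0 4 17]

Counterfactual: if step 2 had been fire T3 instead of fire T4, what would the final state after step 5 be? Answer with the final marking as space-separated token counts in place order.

2 2 0 4 14

(re-executing from step 2 with the substitution; state before step 2: [4 2 2 4 5])
step 2 (fire T3): [4 2 1 4 8]
step 3 (fire T3): [4 2 0 4 11]
step 4 (fire T4): [2 2 0 4 14]
step 5 (fire T3): [2 2 0 4 14]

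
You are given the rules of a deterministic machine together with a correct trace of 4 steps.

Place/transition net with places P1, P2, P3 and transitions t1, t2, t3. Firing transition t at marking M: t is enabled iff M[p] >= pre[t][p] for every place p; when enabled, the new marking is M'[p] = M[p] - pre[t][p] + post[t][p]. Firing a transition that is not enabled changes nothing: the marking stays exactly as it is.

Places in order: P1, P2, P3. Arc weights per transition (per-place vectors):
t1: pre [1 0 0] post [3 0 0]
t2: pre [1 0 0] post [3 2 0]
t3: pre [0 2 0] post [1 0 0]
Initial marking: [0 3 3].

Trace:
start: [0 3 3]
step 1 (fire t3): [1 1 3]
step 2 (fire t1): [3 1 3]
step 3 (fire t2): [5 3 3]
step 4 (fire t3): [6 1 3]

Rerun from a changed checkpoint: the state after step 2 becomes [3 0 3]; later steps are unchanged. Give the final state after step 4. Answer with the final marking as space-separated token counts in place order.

6 0 3

state after step 2 := [3 0 3]
step 3 (fire t2): [5 2 3]
step 4 (fire t3): [6 0 3]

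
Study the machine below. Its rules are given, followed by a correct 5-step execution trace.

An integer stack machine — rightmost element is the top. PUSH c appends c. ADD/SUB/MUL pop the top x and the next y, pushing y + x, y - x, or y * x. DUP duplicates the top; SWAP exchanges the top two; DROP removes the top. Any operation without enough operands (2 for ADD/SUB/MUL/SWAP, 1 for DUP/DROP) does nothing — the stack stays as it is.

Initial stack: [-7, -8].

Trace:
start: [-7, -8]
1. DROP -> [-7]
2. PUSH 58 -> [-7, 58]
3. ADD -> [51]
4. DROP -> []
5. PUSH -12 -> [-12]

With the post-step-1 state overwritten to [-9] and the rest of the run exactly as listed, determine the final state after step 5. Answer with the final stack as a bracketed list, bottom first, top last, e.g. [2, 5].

state after step 1 := [-9]
2. PUSH 58 -> [-9, 58]
3. ADD -> [49]
4. DROP -> []
5. PUSH -12 -> [-12]

[-12]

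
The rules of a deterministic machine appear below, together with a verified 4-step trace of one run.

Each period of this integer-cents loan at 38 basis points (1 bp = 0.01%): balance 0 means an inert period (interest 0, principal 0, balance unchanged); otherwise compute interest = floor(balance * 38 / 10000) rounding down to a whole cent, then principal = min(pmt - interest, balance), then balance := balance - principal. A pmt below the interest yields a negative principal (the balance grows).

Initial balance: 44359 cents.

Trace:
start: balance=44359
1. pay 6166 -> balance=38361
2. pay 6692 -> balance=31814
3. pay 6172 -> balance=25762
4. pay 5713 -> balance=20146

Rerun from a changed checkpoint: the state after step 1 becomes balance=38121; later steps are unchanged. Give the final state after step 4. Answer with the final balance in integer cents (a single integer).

state after step 1 := balance=38121
2. pay 6692 -> balance=31573
3. pay 6172 -> balance=25520
4. pay 5713 -> balance=19903

19903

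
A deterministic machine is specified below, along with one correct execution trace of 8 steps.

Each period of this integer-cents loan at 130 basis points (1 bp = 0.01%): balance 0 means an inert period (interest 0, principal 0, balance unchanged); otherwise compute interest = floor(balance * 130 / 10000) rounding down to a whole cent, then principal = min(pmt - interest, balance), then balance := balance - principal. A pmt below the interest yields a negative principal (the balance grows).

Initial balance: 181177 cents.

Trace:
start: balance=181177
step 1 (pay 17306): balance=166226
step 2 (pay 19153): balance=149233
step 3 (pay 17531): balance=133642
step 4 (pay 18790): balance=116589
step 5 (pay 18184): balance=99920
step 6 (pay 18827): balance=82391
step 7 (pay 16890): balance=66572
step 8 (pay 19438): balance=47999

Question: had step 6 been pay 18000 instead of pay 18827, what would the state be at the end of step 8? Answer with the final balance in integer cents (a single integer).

48847

(re-executing from step 6 with the substitution; state before step 6: balance=99920)
step 6 (pay 18000): balance=83218
step 7 (pay 16890): balance=67409
step 8 (pay 19438): balance=48847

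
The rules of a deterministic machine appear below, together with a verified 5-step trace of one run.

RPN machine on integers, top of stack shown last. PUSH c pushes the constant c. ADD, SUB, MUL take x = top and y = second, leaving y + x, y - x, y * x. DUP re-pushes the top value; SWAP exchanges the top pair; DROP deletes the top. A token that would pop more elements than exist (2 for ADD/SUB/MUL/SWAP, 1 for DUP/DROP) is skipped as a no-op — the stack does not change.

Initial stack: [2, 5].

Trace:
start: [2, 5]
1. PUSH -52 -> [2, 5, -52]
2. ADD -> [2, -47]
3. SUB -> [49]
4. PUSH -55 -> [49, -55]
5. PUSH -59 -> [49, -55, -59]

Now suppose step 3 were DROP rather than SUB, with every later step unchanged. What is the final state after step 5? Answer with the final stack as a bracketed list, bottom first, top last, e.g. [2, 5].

[2, -55, -59]

(re-executing from step 3 with the substitution; state before step 3: [2, -47])
3. DROP -> [2]
4. PUSH -55 -> [2, -55]
5. PUSH -59 -> [2, -55, -59]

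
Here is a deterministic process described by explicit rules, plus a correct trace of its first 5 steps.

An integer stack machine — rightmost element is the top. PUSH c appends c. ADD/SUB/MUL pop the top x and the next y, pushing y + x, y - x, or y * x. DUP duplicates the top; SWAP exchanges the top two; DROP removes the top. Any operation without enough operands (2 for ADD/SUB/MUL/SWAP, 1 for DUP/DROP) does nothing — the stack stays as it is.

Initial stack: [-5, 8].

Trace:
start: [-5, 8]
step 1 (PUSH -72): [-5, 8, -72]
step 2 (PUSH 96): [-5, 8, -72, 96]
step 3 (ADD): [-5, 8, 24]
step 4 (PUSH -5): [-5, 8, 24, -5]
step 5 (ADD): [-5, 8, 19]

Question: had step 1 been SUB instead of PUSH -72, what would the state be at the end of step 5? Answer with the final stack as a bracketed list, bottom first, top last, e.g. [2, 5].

(re-executing from step 1 with the substitution; state before step 1: [-5, 8])
step 1 (SUB): [-13]
step 2 (PUSH 96): [-13, 96]
step 3 (ADD): [83]
step 4 (PUSH -5): [83, -5]
step 5 (ADD): [78]

[78]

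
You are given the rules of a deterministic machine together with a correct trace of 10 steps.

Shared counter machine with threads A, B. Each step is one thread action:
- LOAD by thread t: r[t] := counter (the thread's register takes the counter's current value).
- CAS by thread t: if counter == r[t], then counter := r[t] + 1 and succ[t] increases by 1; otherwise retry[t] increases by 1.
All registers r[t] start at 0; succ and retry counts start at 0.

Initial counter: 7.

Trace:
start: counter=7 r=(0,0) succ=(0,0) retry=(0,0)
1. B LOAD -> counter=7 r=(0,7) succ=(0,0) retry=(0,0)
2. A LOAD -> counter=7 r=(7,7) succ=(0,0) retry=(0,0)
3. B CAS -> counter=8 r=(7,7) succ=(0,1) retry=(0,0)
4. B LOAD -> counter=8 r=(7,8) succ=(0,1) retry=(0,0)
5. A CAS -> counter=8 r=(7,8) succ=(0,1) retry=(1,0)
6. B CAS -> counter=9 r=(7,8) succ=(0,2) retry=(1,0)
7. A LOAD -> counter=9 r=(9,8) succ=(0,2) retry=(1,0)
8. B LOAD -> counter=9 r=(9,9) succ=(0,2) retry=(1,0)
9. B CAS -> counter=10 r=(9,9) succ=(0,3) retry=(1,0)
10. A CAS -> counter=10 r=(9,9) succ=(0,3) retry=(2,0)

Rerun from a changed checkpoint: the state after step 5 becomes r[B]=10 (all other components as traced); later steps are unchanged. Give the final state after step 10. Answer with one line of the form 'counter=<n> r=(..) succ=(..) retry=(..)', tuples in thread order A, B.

counter=9 r=(8,8) succ=(0,2) retry=(2,1)

state after step 5 := counter=8 r=(7,10) succ=(0,1) retry=(1,0)
6. B CAS -> counter=8 r=(7,10) succ=(0,1) retry=(1,1)
7. A LOAD -> counter=8 r=(8,10) succ=(0,1) retry=(1,1)
8. B LOAD -> counter=8 r=(8,8) succ=(0,1) retry=(1,1)
9. B CAS -> counter=9 r=(8,8) succ=(0,2) retry=(1,1)
10. A CAS -> counter=9 r=(8,8) succ=(0,2) retry=(2,1)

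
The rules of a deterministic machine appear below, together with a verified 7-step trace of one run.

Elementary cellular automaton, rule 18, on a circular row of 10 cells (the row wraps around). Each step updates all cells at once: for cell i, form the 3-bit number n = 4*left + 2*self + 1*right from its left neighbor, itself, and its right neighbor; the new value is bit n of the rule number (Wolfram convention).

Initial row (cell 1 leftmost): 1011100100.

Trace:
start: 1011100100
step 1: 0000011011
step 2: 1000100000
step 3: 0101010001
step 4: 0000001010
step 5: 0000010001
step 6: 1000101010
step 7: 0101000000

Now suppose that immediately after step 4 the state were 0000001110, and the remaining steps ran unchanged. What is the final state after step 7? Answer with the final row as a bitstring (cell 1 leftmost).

0101000000

state after step 4 := 0000001110
step 5: 0000010001
step 6: 1000101010
step 7: 0101000000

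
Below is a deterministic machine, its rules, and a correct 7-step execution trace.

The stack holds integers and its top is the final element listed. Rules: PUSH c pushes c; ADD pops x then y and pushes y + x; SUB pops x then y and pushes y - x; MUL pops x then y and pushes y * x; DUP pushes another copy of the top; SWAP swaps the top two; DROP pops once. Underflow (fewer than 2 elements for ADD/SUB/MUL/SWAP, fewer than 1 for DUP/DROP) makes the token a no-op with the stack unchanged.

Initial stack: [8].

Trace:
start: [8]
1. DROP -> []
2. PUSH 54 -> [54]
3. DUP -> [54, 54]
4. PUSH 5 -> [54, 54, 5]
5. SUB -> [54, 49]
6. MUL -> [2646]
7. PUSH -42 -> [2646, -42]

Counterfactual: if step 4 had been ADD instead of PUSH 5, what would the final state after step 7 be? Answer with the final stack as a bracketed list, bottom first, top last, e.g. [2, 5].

(re-executing from step 4 with the substitution; state before step 4: [54, 54])
4. ADD -> [108]
5. SUB -> [108]
6. MUL -> [108]
7. PUSH -42 -> [108, -42]

[108, -42]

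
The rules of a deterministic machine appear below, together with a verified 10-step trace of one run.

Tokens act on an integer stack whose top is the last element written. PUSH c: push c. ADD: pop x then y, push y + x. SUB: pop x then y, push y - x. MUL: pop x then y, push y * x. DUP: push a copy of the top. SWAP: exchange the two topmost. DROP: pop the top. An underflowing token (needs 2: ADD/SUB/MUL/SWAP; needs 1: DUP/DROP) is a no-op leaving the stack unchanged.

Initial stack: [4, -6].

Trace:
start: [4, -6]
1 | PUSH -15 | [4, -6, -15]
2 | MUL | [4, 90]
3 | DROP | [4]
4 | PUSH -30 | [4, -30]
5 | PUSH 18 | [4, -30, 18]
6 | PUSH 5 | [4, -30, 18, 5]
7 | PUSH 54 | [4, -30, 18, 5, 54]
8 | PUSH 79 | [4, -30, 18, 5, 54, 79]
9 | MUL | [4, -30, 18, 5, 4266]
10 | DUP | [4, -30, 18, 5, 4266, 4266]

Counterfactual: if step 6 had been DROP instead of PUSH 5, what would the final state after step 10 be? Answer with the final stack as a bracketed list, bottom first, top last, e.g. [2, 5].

(re-executing from step 6 with the substitution; state before step 6: [4, -30, 18])
6 | DROP | [4, -30]
7 | PUSH 54 | [4, -30, 54]
8 | PUSH 79 | [4, -30, 54, 79]
9 | MUL | [4, -30, 4266]
10 | DUP | [4, -30, 4266, 4266]

[4, -30, 4266, 4266]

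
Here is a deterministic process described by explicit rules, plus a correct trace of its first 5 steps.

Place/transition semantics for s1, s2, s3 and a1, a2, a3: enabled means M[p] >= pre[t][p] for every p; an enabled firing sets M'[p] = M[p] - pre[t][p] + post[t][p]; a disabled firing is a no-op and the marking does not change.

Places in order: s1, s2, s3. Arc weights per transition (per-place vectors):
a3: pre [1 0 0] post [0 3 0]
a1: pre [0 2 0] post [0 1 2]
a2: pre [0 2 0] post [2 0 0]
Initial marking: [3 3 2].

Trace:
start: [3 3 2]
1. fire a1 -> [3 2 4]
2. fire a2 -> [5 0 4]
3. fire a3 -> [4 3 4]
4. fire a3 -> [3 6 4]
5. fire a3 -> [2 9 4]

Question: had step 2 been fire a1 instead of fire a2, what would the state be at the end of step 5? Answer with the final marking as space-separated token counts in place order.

(re-executing from step 2 with the substitution; state before step 2: [3 2 4])
2. fire a1 -> [3 1 6]
3. fire a3 -> [2 4 6]
4. fire a3 -> [1 7 6]
5. fire a3 -> [0 10 6]

0 10 6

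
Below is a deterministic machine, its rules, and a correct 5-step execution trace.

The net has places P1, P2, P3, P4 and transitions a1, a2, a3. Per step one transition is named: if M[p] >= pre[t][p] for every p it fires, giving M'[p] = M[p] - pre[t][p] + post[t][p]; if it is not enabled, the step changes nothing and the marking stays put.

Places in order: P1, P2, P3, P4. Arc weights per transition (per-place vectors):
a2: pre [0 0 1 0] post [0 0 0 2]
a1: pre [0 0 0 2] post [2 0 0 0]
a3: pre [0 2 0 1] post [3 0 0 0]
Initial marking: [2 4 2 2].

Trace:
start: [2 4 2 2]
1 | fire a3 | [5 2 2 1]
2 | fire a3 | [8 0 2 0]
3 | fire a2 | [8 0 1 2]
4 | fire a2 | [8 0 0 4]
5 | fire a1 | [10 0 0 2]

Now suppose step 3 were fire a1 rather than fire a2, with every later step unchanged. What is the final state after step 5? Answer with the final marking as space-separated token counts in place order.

(re-executing from step 3 with the substitution; state before step 3: [8 0 2 0])
3 | fire a1 | [8 0 2 0]
4 | fire a2 | [8 0 1 2]
5 | fire a1 | [10 0 1 0]

10 0 1 0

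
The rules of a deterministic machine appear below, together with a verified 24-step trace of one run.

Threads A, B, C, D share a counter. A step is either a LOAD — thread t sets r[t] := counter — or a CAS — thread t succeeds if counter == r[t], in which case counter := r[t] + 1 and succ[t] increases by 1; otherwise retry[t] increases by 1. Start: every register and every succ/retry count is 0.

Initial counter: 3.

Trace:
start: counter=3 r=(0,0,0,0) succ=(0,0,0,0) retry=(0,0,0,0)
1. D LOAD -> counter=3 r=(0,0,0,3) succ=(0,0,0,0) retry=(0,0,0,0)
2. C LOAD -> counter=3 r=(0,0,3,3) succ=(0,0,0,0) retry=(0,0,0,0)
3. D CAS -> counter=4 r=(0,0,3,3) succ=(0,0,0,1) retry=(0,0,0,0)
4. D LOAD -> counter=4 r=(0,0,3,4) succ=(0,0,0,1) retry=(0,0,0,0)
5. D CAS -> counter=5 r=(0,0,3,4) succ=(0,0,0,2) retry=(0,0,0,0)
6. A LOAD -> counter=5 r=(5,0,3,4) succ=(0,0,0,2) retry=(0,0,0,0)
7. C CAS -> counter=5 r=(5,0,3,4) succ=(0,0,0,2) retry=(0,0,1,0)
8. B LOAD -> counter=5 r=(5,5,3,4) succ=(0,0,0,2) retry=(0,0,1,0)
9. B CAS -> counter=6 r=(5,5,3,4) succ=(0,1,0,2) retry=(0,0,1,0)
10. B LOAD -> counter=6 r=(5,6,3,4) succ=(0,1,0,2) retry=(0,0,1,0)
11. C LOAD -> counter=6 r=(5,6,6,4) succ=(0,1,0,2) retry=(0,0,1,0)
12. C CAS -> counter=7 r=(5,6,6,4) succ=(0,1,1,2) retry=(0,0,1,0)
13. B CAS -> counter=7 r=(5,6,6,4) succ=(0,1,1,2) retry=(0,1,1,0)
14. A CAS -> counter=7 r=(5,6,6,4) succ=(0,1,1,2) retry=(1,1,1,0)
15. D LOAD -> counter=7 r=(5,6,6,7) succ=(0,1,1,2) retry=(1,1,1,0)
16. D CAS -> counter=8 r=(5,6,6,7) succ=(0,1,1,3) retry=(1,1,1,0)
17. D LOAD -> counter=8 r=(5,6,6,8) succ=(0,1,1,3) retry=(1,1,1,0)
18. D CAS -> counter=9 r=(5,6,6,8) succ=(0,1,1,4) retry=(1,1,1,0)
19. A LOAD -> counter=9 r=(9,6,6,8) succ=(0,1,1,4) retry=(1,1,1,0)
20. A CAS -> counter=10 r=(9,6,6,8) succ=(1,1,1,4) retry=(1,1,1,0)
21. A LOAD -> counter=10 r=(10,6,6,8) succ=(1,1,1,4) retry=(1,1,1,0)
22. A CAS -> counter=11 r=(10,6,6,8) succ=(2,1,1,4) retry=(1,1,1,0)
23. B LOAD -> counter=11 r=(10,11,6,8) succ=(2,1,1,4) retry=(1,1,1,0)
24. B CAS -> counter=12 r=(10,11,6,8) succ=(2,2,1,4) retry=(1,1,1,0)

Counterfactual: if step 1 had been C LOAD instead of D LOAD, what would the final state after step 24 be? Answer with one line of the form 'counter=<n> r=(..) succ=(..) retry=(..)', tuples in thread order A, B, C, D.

(re-executing from step 1 with the substitution; state before step 1: counter=3 r=(0,0,0,0) succ=(0,0,0,0) retry=(0,0,0,0))
1. C LOAD -> counter=3 r=(0,0,3,0) succ=(0,0,0,0) retry=(0,0,0,0)
2. C LOAD -> counter=3 r=(0,0,3,0) succ=(0,0,0,0) retry=(0,0,0,0)
3. D CAS -> counter=3 r=(0,0,3,0) succ=(0,0,0,0) retry=(0,0,0,1)
4. D LOAD -> counter=3 r=(0,0,3,3) succ=(0,0,0,0) retry=(0,0,0,1)
5. D CAS -> counter=4 r=(0,0,3,3) succ=(0,0,0,1) retry=(0,0,0,1)
6. A LOAD -> counter=4 r=(4,0,3,3) succ=(0,0,0,1) retry=(0,0,0,1)
7. C CAS -> counter=4 r=(4,0,3,3) succ=(0,0,0,1) retry=(0,0,1,1)
8. B LOAD -> counter=4 r=(4,4,3,3) succ=(0,0,0,1) retry=(0,0,1,1)
9. B CAS -> counter=5 r=(4,4,3,3) succ=(0,1,0,1) retry=(0,0,1,1)
10. B LOAD -> counter=5 r=(4,5,3,3) succ=(0,1,0,1) retry=(0,0,1,1)
11. C LOAD -> counter=5 r=(4,5,5,3) succ=(0,1,0,1) retry=(0,0,1,1)
12. C CAS -> counter=6 r=(4,5,5,3) succ=(0,1,1,1) retry=(0,0,1,1)
13. B CAS -> counter=6 r=(4,5,5,3) succ=(0,1,1,1) retry=(0,1,1,1)
14. A CAS -> counter=6 r=(4,5,5,3) succ=(0,1,1,1) retry=(1,1,1,1)
15. D LOAD -> counter=6 r=(4,5,5,6) succ=(0,1,1,1) retry=(1,1,1,1)
16. D CAS -> counter=7 r=(4,5,5,6) succ=(0,1,1,2) retry=(1,1,1,1)
17. D LOAD -> counter=7 r=(4,5,5,7) succ=(0,1,1,2) retry=(1,1,1,1)
18. D CAS -> counter=8 r=(4,5,5,7) succ=(0,1,1,3) retry=(1,1,1,1)
19. A LOAD -> counter=8 r=(8,5,5,7) succ=(0,1,1,3) retry=(1,1,1,1)
20. A CAS -> counter=9 r=(8,5,5,7) succ=(1,1,1,3) retry=(1,1,1,1)
21. A LOAD -> counter=9 r=(9,5,5,7) succ=(1,1,1,3) retry=(1,1,1,1)
22. A CAS -> counter=10 r=(9,5,5,7) succ=(2,1,1,3) retry=(1,1,1,1)
23. B LOAD -> counter=10 r=(9,10,5,7) succ=(2,1,1,3) retry=(1,1,1,1)
24. B CAS -> counter=11 r=(9,10,5,7) succ=(2,2,1,3) retry=(1,1,1,1)

counter=11 r=(9,10,5,7) succ=(2,2,1,3) retry=(1,1,1,1)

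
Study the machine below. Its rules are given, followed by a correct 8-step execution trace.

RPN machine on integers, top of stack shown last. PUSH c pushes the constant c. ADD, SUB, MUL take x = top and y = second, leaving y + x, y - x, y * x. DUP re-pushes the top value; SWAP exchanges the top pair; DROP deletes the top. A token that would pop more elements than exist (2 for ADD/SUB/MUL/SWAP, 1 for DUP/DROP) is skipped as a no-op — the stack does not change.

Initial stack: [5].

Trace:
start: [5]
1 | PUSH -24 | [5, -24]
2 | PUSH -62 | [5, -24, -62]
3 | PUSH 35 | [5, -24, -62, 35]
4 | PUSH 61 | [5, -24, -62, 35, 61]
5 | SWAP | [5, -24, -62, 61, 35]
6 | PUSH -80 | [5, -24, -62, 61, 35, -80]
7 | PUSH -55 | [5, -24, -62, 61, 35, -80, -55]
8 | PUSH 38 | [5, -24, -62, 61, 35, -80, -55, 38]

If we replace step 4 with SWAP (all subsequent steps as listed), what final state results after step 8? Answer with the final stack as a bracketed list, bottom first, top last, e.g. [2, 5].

(re-executing from step 4 with the substitution; state before step 4: [5, -24, -62, 35])
4 | SWAP | [5, -24, 35, -62]
5 | SWAP | [5, -24, -62, 35]
6 | PUSH -80 | [5, -24, -62, 35, -80]
7 | PUSH -55 | [5, -24, -62, 35, -80, -55]
8 | PUSH 38 | [5, -24, -62, 35, -80, -55, 38]

[5, -24, -62, 35, -80, -55, 38]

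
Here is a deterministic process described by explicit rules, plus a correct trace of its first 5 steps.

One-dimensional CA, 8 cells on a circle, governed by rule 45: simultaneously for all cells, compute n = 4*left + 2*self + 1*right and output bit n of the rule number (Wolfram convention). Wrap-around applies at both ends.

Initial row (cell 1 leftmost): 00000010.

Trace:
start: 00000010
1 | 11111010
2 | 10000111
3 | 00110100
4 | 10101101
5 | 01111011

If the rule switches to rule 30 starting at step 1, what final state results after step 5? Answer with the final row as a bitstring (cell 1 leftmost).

(re-executing steps 1..5 under rule 30; state before step 1: 00000010)
1 | 00000111
2 | 10001100
3 | 11011011
4 | 00010010
5 | 00111111

00111111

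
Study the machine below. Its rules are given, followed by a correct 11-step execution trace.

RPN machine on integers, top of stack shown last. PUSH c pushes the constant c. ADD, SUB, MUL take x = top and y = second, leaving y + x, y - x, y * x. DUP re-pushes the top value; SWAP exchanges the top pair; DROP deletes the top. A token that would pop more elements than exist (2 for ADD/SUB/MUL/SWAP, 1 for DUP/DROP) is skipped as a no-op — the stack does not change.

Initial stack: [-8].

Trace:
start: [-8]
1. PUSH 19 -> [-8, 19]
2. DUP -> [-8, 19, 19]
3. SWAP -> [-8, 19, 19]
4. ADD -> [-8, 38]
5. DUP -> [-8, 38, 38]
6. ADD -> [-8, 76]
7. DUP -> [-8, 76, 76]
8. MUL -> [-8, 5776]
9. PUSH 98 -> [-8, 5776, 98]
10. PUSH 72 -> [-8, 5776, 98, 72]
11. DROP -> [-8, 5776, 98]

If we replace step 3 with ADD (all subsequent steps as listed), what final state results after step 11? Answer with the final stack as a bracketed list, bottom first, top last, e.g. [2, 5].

(re-executing from step 3 with the substitution; state before step 3: [-8, 19, 19])
3. ADD -> [-8, 38]
4. ADD -> [30]
5. DUP -> [30, 30]
6. ADD -> [60]
7. DUP -> [60, 60]
8. MUL -> [3600]
9. PUSH 98 -> [3600, 98]
10. PUSH 72 -> [3600, 98, 72]
11. DROP -> [3600, 98]

[3600, 98]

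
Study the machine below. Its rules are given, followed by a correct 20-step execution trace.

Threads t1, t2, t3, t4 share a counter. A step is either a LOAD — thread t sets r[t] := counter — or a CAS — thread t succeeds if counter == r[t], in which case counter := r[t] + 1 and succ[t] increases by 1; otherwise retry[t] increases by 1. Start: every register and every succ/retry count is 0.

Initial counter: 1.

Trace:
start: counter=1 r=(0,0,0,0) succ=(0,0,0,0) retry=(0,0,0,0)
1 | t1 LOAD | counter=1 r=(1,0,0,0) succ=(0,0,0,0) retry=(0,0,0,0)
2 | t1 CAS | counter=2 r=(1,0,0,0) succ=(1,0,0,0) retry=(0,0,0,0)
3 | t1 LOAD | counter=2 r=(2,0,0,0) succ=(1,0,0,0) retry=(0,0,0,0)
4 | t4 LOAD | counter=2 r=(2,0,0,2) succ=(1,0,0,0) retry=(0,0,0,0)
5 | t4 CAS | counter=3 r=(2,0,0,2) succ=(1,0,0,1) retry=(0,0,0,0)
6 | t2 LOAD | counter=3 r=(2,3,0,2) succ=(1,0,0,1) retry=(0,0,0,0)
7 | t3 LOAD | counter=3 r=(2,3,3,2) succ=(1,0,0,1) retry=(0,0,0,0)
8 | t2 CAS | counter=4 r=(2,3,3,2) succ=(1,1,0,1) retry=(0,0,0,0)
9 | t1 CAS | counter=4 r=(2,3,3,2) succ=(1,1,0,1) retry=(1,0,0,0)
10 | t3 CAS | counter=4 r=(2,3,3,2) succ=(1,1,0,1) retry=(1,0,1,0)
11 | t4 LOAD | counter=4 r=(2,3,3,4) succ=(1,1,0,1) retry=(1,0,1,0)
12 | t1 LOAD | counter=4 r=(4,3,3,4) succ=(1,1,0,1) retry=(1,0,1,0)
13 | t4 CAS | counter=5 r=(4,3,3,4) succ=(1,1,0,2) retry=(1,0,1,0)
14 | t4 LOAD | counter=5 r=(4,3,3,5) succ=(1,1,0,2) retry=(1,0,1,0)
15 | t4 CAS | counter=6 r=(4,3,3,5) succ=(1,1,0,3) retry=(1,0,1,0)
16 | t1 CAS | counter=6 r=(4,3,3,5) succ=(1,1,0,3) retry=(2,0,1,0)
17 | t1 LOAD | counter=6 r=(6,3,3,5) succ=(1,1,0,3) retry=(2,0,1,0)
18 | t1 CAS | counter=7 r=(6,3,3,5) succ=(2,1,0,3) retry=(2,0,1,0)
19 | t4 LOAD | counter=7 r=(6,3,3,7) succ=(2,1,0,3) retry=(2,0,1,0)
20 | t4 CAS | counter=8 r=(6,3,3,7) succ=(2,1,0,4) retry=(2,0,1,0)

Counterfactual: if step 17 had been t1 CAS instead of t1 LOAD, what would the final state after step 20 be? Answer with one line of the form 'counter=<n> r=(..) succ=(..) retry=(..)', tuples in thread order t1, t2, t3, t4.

counter=7 r=(4,3,3,6) succ=(1,1,0,4) retry=(4,0,1,0)

(re-executing from step 17 with the substitution; state before step 17: counter=6 r=(4,3,3,5) succ=(1,1,0,3) retry=(2,0,1,0))
17 | t1 CAS | counter=6 r=(4,3,3,5) succ=(1,1,0,3) retry=(3,0,1,0)
18 | t1 CAS | counter=6 r=(4,3,3,5) succ=(1,1,0,3) retry=(4,0,1,0)
19 | t4 LOAD | counter=6 r=(4,3,3,6) succ=(1,1,0,3) retry=(4,0,1,0)
20 | t4 CAS | counter=7 r=(4,3,3,6) succ=(1,1,0,4) retry=(4,0,1,0)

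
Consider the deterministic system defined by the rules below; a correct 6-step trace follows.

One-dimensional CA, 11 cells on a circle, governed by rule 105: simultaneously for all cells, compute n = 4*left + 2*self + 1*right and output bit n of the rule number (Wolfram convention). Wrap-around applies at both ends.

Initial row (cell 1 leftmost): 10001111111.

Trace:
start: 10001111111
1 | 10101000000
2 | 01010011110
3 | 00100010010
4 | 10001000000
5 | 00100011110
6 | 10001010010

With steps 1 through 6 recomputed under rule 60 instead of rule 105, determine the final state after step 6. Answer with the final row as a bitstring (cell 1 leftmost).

(re-executing steps 1..6 under rule 60; state before step 1: 10001111111)
1 | 01001000000
2 | 01101100000
3 | 01011010000
4 | 01110111000
5 | 01001100100
6 | 01101010110

01101010110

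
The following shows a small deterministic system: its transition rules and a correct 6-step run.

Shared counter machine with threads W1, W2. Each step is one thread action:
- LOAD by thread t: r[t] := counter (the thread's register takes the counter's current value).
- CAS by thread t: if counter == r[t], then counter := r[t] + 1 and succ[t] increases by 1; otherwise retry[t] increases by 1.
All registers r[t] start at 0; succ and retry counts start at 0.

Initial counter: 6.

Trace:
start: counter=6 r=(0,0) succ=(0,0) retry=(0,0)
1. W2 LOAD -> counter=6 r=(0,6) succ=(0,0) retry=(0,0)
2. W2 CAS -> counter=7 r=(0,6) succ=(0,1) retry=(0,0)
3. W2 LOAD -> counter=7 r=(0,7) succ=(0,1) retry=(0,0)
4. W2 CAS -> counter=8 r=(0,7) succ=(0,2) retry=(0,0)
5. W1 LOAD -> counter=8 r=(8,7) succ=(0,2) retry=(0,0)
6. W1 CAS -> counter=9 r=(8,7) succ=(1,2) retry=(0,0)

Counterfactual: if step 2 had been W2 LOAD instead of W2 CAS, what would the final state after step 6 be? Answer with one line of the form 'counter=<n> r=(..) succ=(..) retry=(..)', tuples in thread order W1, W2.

counter=8 r=(7,6) succ=(1,1) retry=(0,0)

(re-executing from step 2 with the substitution; state before step 2: counter=6 r=(0,6) succ=(0,0) retry=(0,0))
2. W2 LOAD -> counter=6 r=(0,6) succ=(0,0) retry=(0,0)
3. W2 LOAD -> counter=6 r=(0,6) succ=(0,0) retry=(0,0)
4. W2 CAS -> counter=7 r=(0,6) succ=(0,1) retry=(0,0)
5. W1 LOAD -> counter=7 r=(7,6) succ=(0,1) retry=(0,0)
6. W1 CAS -> counter=8 r=(7,6) succ=(1,1) retry=(0,0)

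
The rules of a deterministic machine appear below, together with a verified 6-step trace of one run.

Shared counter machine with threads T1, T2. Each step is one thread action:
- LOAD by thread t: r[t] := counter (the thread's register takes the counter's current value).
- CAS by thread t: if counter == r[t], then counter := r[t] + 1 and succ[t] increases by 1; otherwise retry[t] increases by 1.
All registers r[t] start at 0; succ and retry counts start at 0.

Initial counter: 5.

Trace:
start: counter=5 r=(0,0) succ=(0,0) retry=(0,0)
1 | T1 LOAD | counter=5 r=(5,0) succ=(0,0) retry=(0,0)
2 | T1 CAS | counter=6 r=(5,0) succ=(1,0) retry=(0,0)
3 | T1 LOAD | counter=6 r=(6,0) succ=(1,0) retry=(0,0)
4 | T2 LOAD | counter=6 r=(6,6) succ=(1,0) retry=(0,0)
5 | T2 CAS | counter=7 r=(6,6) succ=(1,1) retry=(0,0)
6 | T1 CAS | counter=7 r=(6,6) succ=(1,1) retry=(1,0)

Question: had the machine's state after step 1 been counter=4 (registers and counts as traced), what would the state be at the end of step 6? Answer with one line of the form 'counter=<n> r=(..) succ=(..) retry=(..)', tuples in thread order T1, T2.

state after step 1 := counter=4 r=(5,0) succ=(0,0) retry=(0,0)
2 | T1 CAS | counter=4 r=(5,0) succ=(0,0) retry=(1,0)
3 | T1 LOAD | counter=4 r=(4,0) succ=(0,0) retry=(1,0)
4 | T2 LOAD | counter=4 r=(4,4) succ=(0,0) retry=(1,0)
5 | T2 CAS | counter=5 r=(4,4) succ=(0,1) retry=(1,0)
6 | T1 CAS | counter=5 r=(4,4) succ=(0,1) retry=(2,0)

counter=5 r=(4,4) succ=(0,1) retry=(2,0)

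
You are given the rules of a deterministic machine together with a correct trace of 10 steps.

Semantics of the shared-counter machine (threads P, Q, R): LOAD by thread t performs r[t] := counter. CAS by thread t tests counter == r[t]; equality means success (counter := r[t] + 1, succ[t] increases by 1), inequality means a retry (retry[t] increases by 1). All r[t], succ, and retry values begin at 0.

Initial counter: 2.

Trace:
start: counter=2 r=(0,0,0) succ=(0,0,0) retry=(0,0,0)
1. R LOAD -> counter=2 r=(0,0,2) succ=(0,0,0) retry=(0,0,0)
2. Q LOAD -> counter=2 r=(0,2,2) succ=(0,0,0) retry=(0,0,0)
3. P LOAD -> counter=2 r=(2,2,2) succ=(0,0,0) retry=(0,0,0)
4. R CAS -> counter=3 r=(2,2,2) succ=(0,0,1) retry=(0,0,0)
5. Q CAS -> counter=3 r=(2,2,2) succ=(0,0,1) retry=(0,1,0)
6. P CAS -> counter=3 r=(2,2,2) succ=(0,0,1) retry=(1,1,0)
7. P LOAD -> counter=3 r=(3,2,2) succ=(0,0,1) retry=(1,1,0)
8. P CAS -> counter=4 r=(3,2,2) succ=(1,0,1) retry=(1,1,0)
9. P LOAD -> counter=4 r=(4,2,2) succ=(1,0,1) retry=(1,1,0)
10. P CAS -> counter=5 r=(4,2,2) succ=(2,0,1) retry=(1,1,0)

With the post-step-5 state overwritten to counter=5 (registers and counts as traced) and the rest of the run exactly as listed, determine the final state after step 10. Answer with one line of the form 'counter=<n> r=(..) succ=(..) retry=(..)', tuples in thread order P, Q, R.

state after step 5 := counter=5 r=(2,2,2) succ=(0,0,1) retry=(0,1,0)
6. P CAS -> counter=5 r=(2,2,2) succ=(0,0,1) retry=(1,1,0)
7. P LOAD -> counter=5 r=(5,2,2) succ=(0,0,1) retry=(1,1,0)
8. P CAS -> counter=6 r=(5,2,2) succ=(1,0,1) retry=(1,1,0)
9. P LOAD -> counter=6 r=(6,2,2) succ=(1,0,1) retry=(1,1,0)
10. P CAS -> counter=7 r=(6,2,2) succ=(2,0,1) retry=(1,1,0)

counter=7 r=(6,2,2) succ=(2,0,1) retry=(1,1,0)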